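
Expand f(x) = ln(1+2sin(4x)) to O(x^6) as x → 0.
8*x - 32*x**2 + 448*x**3/3 - 2560*x**4/3 + 15616*x**5/3 + O(x**6)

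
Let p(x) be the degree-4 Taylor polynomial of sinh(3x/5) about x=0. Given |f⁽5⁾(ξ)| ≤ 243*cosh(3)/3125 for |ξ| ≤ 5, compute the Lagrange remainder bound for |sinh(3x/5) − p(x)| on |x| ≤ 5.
81*cosh(3)/40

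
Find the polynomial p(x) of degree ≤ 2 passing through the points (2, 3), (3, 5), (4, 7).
2*x - 1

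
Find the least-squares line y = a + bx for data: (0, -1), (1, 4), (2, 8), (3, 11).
a = -1/2, b = 4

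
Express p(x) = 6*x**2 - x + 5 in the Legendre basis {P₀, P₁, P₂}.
(7)P₀ - P₁ + (4)P₂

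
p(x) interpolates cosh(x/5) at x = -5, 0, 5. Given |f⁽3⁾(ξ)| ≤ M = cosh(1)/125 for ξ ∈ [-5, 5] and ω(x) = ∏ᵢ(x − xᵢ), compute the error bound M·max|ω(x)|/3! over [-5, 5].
sqrt(3)*cosh(1)/27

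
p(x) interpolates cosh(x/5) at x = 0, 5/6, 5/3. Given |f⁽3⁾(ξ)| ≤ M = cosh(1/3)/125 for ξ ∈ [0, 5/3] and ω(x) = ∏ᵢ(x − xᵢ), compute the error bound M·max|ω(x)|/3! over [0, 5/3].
sqrt(3)*cosh(1/3)/5832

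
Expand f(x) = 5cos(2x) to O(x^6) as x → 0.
5 - 10*x**2 + 10*x**4/3 + O(x**6)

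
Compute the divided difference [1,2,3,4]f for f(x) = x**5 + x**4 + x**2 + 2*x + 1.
75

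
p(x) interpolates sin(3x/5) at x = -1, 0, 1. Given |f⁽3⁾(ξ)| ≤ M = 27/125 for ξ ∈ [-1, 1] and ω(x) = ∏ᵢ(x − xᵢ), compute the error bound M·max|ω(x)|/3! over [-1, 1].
sqrt(3)/125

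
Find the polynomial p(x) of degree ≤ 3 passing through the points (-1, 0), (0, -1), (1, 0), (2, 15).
2*x**3 + x**2 - 2*x - 1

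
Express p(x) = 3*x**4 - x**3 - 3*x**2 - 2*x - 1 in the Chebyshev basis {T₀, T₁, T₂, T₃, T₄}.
(-11/8)T₀ + (-11/4)T₁ + (-1/4)T₃ + (3/8)T₄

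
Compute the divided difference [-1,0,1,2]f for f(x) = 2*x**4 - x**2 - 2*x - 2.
4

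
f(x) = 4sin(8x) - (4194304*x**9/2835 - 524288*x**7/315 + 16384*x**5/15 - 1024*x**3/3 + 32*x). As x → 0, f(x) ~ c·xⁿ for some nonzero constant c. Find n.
11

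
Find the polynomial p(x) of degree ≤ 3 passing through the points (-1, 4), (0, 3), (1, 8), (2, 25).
x**3 + 3*x**2 + x + 3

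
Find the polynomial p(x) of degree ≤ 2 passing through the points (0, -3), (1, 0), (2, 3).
3*x - 3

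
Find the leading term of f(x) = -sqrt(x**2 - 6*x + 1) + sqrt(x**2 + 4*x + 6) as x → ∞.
5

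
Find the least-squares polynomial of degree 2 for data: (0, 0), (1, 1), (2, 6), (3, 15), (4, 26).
-6/35 + (-9/35)x + (12/7)x²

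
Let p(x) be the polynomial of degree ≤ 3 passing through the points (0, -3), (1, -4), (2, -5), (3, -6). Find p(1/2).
-7/2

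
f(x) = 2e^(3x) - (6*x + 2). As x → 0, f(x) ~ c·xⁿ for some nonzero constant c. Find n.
2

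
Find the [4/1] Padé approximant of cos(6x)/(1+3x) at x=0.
(54*x**4 - 18*x**2 + 1)/(3*x + 1)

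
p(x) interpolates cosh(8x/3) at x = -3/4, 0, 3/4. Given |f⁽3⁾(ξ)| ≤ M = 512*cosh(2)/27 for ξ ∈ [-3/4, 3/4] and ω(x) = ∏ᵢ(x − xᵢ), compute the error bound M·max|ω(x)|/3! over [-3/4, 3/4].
8*sqrt(3)*cosh(2)/27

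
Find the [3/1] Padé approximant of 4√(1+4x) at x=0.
(-4*x**3 + 12*x**2 + 18*x + 4)/(5*x/2 + 1)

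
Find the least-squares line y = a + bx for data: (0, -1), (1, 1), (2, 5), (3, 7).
a = -6/5, b = 14/5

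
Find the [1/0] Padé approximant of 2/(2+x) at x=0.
1 - x/2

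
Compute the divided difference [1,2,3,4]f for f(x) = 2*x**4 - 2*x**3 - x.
18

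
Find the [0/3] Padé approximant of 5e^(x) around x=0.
5/(-x**3/6 + x**2/2 - x + 1)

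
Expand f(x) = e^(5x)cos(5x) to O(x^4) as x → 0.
1 + 5*x - 125*x**3/3 + O(x**4)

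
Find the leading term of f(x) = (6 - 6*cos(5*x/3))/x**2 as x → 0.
25/3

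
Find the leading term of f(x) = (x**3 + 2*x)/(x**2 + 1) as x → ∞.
x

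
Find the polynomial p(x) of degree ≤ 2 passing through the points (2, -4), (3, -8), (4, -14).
-x**2 + x - 2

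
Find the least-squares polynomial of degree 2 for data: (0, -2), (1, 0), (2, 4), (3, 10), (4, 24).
-52/35 + (-43/35)x + (13/7)x²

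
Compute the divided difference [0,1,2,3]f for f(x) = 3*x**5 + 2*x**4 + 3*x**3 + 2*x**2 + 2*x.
90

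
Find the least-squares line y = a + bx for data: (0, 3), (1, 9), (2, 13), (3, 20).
a = 3, b = 11/2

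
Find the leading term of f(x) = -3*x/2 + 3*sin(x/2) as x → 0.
-x**3/16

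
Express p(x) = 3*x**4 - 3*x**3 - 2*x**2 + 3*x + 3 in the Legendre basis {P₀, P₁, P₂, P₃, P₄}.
(44/15)P₀ + (6/5)P₁ + (8/21)P₂ + (-6/5)P₃ + (24/35)P₄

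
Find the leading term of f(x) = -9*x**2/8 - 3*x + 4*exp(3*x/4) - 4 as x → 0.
9*x**3/32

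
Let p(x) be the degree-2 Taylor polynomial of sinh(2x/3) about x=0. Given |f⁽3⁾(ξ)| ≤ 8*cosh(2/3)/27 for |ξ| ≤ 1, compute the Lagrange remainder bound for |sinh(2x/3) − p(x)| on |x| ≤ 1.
4*cosh(2/3)/81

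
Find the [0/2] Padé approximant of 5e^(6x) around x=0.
5/(18*x**2 - 6*x + 1)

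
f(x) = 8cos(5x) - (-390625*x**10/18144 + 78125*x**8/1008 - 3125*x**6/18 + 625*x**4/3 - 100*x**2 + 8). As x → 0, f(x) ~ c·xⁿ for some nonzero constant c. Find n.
12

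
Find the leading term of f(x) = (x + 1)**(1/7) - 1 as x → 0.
x/7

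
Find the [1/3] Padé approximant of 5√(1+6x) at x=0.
(105*x/4 + 5)/(27*x**3/8 - 9*x**2/4 + 9*x/4 + 1)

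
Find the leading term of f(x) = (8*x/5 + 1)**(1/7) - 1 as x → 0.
8*x/35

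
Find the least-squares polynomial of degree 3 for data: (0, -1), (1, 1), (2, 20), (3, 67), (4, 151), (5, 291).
-26/21 + (-47/63)x + (65/42)x² + (37/18)x³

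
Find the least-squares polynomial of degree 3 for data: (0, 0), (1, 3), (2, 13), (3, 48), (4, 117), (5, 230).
41/126 + (37/108)x + (-173/252)x² + (53/27)x³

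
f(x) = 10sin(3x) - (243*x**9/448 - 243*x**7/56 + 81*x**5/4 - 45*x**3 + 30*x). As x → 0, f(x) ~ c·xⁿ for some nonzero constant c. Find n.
11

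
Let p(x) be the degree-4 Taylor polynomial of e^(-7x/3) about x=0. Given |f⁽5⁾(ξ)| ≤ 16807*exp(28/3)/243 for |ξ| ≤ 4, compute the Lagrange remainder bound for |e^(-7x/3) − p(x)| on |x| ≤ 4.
2151296*exp(28/3)/3645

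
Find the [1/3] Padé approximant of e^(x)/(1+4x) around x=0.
(15*x/44 + 1)/(169*x**3/264 - 109*x**2/44 + 147*x/44 + 1)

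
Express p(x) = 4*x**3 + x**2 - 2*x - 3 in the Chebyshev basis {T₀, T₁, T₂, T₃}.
(-5/2)T₀ + T₁ + (1/2)T₂ + T₃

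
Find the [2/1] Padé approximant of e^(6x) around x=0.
(6*x**2 + 4*x + 1)/(1 - 2*x)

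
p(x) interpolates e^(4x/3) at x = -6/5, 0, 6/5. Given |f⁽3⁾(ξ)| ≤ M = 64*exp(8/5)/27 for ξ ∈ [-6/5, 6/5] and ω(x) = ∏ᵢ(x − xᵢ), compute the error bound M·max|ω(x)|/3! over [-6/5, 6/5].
512*sqrt(3)*exp(8/5)/3375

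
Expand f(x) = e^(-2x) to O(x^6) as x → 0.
1 - 2*x + 2*x**2 - 4*x**3/3 + 2*x**4/3 - 4*x**5/15 + O(x**6)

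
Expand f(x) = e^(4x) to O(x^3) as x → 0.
1 + 4*x + 8*x**2 + O(x**3)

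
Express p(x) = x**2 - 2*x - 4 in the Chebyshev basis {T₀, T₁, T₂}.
(-7/2)T₀ + (-2)T₁ + (1/2)T₂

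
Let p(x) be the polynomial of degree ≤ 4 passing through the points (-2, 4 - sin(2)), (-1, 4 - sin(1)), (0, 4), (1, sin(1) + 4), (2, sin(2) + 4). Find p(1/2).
-sin(2)/16 + 5*sin(1)/8 + 4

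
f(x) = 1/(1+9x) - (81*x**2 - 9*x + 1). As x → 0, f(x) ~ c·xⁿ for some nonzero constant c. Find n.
3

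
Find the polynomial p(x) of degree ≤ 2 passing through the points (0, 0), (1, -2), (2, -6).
-x**2 - x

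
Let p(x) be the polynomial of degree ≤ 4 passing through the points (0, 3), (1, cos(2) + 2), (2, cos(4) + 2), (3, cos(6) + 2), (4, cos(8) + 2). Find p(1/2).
35*cos(2)/32 - 5*cos(8)/128 + 7*cos(6)/32 - 35*cos(4)/64 + 291/128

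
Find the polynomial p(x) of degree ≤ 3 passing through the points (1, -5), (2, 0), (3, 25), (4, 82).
2*x**3 - 2*x**2 - 3*x - 2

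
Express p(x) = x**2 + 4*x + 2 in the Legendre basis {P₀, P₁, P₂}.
(7/3)P₀ + (4)P₁ + (2/3)P₂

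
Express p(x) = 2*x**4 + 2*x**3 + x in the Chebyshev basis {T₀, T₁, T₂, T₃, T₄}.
(3/4)T₀ + (5/2)T₁ + T₂ + (1/2)T₃ + (1/4)T₄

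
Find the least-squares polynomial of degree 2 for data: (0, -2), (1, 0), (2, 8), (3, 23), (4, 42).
-15/7 + (-43/70)x + (41/14)x²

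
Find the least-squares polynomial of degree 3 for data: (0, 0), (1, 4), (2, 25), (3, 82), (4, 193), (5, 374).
13/126 + (425/756)x + (5/63)x² + (319/108)x³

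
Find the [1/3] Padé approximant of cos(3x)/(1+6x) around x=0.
(1 - 5*x/8)/(387*x**3/16 + 3*x**2/4 + 43*x/8 + 1)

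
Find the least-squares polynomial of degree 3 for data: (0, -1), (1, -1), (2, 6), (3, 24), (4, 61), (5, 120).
-1 + (-29/21)x + (15/28)x² + (11/12)x³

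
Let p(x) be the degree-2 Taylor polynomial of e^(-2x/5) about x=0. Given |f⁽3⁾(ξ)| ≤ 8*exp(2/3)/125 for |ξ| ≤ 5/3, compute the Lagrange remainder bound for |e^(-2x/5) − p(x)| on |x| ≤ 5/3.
4*exp(2/3)/81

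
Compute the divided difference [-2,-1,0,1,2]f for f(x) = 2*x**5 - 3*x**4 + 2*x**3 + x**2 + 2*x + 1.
-3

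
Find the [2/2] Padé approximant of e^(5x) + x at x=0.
(-145*x**2/36 + 8*x/3 + 1)/(125*x**2/36 - 10*x/3 + 1)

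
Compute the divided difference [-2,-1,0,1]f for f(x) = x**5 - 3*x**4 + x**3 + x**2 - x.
12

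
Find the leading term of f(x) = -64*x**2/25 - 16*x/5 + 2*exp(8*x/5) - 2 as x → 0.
512*x**3/375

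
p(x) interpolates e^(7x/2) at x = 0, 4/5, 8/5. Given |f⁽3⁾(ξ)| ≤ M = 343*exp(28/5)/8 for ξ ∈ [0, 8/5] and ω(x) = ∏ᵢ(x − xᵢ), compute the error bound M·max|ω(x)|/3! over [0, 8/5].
2744*sqrt(3)*exp(28/5)/3375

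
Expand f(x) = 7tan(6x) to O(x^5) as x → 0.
42*x + 504*x**3 + O(x**5)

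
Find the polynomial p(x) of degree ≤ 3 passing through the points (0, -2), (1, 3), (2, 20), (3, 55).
x**3 + 3*x**2 + x - 2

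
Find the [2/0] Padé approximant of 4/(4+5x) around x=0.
25*x**2/16 - 5*x/4 + 1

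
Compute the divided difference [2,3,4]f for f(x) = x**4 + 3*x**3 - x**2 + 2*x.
81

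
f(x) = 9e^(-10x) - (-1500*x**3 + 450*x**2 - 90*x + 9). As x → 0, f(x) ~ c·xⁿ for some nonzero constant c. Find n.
4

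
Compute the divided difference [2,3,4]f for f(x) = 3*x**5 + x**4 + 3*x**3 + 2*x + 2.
937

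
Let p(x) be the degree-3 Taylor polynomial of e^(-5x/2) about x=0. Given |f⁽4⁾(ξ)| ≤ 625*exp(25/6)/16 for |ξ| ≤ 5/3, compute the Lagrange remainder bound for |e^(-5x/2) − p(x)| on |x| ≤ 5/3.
390625*exp(25/6)/31104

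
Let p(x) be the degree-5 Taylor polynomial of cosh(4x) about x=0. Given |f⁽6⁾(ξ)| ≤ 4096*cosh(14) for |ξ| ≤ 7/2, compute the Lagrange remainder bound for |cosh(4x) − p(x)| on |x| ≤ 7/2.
470596*cosh(14)/45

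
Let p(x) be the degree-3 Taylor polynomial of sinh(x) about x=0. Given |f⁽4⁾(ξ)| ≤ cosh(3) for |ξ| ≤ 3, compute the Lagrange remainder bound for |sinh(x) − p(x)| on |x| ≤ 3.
27*cosh(3)/8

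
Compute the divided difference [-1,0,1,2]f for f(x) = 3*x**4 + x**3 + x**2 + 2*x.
7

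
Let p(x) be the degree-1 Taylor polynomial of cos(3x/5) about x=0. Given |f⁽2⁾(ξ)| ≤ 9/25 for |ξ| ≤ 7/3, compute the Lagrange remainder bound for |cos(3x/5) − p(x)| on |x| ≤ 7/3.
49/50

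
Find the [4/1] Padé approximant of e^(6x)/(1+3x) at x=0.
(162*x**4/5 + 72*x**3/5 + 54*x**2/5 + 18*x/5 + 1)/(3*x/5 + 1)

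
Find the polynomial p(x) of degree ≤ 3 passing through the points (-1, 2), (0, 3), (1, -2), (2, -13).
-3*x**2 - 2*x + 3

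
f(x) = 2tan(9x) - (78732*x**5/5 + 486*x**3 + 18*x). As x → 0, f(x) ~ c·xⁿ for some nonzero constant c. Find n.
7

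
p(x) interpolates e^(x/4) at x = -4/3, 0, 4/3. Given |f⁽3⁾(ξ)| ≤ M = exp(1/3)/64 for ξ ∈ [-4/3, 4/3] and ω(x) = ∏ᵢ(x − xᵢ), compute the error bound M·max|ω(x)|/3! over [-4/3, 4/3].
sqrt(3)*exp(1/3)/729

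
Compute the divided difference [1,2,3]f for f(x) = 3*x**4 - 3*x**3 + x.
57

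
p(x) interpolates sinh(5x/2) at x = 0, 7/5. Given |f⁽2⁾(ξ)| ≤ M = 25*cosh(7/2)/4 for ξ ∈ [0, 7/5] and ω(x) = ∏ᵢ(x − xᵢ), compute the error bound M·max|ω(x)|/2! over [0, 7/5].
49*cosh(7/2)/32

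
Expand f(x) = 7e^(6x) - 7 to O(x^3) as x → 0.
42*x + 126*x**2 + O(x**3)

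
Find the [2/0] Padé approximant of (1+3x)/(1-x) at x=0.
4*x**2 + 4*x + 1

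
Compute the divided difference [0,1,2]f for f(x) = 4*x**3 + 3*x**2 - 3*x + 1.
15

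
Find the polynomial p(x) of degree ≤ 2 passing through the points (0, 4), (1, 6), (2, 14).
3*x**2 - x + 4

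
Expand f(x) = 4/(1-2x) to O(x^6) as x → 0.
4 + 8*x + 16*x**2 + 32*x**3 + 64*x**4 + 128*x**5 + O(x**6)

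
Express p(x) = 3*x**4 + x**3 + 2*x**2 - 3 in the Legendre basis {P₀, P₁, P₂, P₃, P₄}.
(-26/15)P₀ + (3/5)P₁ + (64/21)P₂ + (2/5)P₃ + (24/35)P₄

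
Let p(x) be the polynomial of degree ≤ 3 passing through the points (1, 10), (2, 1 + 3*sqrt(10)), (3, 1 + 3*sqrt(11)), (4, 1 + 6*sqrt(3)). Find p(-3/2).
-1485*sqrt(10)/16 - 315*sqrt(3)/8 + 2095/16 + 1155*sqrt(11)/16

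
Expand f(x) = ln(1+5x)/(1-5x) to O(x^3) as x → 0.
5*x + 25*x**2/2 + O(x**3)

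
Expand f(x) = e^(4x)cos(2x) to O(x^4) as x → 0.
1 + 4*x + 6*x**2 + 8*x**3/3 + O(x**4)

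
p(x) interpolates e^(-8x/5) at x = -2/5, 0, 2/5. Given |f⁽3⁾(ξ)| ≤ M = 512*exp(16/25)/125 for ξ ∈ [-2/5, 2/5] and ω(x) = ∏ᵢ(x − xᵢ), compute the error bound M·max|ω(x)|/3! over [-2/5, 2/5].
4096*sqrt(3)*exp(16/25)/421875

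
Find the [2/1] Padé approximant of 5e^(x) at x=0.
(5*x**2/6 + 10*x/3 + 5)/(1 - x/3)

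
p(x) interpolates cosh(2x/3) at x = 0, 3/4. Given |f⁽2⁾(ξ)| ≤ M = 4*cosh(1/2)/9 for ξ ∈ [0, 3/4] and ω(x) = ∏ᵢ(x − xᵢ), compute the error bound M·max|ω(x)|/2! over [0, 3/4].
cosh(1/2)/32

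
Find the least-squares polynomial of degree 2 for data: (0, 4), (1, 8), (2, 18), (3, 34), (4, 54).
134/35 + (61/35)x + (19/7)x²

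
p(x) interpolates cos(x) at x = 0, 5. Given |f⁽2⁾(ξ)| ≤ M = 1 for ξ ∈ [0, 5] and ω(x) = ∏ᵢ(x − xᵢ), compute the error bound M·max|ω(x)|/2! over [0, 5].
25/8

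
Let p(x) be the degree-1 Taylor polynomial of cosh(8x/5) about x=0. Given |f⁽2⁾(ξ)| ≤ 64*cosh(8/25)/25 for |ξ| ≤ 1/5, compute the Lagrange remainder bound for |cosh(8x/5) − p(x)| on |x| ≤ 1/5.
32*cosh(8/25)/625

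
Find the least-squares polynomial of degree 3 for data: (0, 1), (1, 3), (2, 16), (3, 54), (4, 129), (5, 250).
74/63 + (-395/378)x + (101/252)x² + (211/108)x³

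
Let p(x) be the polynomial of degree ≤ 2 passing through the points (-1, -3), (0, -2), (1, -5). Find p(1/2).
-3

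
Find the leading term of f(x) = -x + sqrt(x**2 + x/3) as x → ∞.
1/6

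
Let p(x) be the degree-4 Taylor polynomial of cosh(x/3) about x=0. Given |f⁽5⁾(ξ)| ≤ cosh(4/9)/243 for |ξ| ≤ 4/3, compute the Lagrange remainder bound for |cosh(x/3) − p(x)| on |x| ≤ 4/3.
128*cosh(4/9)/885735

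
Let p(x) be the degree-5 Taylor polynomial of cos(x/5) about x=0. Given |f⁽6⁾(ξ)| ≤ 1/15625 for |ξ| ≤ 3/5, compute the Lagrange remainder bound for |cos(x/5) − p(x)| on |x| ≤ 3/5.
81/19531250000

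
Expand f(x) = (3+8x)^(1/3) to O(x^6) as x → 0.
3**(1/3) + 8*3**(1/3)*x/9 - 64*3**(1/3)*x**2/81 + 2560*3**(1/3)*x**3/2187 - 40960*3**(1/3)*x**4/19683 + 720896*3**(1/3)*x**5/177147 + O(x**6)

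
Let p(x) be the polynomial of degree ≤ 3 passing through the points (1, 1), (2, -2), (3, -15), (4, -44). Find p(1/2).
5/8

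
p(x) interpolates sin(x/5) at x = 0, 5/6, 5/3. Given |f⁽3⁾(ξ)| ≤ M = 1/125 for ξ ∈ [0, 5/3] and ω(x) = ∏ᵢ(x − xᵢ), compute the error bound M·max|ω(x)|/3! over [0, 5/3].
sqrt(3)/5832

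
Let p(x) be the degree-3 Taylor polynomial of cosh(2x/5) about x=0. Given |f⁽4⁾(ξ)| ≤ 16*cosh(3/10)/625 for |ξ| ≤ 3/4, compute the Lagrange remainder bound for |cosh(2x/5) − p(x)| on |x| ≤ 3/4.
27*cosh(3/10)/80000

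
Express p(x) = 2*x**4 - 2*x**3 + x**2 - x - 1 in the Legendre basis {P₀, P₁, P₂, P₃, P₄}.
(-4/15)P₀ + (-11/5)P₁ + (38/21)P₂ + (-4/5)P₃ + (16/35)P₄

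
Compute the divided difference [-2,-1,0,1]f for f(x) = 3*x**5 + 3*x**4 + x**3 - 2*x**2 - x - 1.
10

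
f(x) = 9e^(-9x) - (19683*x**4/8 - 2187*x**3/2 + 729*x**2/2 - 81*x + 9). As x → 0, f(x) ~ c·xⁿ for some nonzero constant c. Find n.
5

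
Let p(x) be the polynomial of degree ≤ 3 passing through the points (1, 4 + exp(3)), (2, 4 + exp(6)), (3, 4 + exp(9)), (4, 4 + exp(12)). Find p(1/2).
-5*exp(12)/16 - 35*exp(6)/16 + 4 + 35*exp(3)/16 + 21*exp(9)/16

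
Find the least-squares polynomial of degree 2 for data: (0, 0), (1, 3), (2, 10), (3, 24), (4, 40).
-3/35 + (47/70)x + (33/14)x²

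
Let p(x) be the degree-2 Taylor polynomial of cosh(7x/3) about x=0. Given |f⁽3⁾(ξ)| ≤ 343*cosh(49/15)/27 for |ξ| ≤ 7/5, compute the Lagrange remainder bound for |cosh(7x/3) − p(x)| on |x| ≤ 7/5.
117649*cosh(49/15)/20250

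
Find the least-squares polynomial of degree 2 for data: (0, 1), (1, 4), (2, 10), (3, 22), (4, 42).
53/35 + (-10/7)x + (20/7)x²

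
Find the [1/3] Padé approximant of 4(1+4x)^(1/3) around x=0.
(40*x/3 + 4)/(64*x**3/81 - 8*x**2/9 + 2*x + 1)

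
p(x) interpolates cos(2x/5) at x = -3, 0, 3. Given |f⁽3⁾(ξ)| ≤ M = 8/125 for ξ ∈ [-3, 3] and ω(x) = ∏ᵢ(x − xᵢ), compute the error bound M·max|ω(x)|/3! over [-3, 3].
8*sqrt(3)/125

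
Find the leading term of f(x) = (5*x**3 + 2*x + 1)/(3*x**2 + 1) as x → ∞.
5*x/3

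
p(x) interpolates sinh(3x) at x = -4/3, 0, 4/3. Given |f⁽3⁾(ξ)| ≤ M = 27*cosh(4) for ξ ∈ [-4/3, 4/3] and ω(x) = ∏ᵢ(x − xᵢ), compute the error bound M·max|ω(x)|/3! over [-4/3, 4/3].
64*sqrt(3)*cosh(4)/27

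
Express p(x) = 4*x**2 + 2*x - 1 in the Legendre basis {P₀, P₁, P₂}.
(1/3)P₀ + (2)P₁ + (8/3)P₂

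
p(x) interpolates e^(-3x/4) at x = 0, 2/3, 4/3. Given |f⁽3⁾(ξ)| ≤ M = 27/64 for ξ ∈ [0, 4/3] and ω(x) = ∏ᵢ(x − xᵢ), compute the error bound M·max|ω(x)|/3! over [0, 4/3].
sqrt(3)/216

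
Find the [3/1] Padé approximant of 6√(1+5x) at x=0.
(-375*x**3/32 + 225*x**2/8 + 135*x/4 + 6)/(25*x/8 + 1)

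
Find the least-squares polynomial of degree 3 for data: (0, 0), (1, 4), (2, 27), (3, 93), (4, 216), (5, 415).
5/21 + (-35/18)x + (155/84)x² + (109/36)x³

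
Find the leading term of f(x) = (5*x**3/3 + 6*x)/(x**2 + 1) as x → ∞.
5*x/3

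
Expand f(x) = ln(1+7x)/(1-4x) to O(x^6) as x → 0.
7*x + 7*x**2/2 + 385*x**3/3 - 1043*x**4/12 + 45206*x**5/15 + O(x**6)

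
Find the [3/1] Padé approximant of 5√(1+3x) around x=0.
(-135*x**3/64 + 135*x**2/16 + 135*x/8 + 5)/(15*x/8 + 1)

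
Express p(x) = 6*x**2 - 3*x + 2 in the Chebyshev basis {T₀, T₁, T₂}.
(5)T₀ + (-3)T₁ + (3)T₂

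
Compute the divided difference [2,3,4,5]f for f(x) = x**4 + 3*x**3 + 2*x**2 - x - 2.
17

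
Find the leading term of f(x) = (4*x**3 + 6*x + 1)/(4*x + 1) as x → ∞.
x**2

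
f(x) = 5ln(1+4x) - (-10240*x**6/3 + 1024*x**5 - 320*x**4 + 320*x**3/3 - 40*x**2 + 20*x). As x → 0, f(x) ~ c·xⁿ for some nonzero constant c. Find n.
7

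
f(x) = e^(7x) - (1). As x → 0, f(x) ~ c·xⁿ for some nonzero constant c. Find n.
1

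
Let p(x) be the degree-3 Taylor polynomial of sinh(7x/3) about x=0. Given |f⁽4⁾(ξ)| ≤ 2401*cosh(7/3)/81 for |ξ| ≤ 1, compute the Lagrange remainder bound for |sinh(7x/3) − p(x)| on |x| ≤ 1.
2401*cosh(7/3)/1944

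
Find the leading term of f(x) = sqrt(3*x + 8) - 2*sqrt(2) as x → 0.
3*sqrt(2)*x/8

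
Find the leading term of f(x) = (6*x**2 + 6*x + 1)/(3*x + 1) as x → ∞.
2*x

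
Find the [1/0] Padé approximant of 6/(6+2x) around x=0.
1 - x/3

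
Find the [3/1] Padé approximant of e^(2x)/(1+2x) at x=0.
(11*x**3/6 + 2*x**2 + 9*x/4 + 1)/(9*x/4 + 1)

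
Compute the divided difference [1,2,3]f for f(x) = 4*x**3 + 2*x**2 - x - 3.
26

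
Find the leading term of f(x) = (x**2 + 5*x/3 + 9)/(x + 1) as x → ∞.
x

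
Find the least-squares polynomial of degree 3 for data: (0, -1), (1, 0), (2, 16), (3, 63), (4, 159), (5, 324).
-8/7 + (5/7)x + (-15/7)x² + (3)x³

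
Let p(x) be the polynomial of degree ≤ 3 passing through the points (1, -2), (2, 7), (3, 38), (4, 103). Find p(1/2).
-2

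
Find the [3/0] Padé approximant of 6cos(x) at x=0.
6 - 3*x**2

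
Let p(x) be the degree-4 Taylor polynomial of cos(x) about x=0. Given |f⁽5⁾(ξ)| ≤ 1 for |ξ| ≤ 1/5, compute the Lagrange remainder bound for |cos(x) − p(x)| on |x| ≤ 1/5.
1/375000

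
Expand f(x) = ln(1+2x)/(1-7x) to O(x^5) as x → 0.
2*x + 12*x**2 + 260*x**3/3 + 1808*x**4/3 + O(x**5)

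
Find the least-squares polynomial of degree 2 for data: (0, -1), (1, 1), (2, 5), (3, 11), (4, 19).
-1 + x + x²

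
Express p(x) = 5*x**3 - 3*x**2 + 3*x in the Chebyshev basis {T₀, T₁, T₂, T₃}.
(-3/2)T₀ + (27/4)T₁ + (-3/2)T₂ + (5/4)T₃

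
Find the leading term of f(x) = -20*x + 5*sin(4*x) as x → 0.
-160*x**3/3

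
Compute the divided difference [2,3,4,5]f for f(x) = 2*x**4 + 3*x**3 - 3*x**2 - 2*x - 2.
31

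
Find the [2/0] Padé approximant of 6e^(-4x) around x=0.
48*x**2 - 24*x + 6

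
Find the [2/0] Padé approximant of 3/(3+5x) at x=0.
25*x**2/9 - 5*x/3 + 1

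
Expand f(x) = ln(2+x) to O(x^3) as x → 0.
log(2) + x/2 - x**2/8 + O(x**3)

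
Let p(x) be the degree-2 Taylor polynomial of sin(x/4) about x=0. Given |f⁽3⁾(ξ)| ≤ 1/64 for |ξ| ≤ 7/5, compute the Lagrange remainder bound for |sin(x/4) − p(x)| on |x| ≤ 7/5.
343/48000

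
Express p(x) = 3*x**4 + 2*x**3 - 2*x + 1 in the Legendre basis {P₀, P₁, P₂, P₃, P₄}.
(8/5)P₀ + (-4/5)P₁ + (12/7)P₂ + (4/5)P₃ + (24/35)P₄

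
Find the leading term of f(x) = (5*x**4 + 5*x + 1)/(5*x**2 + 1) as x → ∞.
x**2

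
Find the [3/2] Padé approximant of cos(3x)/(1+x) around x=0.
(99*x**3/28 - 99*x**2/28 - x + 1)/(1 - x**2/28)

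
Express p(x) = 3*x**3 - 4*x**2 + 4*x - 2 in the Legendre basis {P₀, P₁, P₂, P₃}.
(-10/3)P₀ + (29/5)P₁ + (-8/3)P₂ + (6/5)P₃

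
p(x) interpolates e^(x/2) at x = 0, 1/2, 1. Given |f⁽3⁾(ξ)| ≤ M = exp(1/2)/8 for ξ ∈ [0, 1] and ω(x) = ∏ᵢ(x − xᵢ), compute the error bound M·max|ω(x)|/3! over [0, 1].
sqrt(3)*exp(1/2)/1728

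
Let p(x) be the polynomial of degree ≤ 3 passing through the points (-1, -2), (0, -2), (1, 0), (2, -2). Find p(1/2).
-7/8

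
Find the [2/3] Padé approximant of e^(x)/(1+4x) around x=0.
(289*x**2/3380 + 426*x/845 + 1)/(3299*x**3/10140 - 6429*x**2/3380 + 2961*x/845 + 1)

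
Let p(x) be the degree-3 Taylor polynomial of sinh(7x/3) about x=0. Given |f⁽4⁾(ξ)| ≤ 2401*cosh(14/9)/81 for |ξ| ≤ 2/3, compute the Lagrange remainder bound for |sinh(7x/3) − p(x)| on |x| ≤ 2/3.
4802*cosh(14/9)/19683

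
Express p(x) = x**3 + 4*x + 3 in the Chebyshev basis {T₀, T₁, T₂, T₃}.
(3)T₀ + (19/4)T₁ + (1/4)T₃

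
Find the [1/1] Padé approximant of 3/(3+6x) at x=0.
1/(2*x + 1)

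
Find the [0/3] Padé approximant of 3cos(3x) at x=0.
3/(9*x**2/2 + 1)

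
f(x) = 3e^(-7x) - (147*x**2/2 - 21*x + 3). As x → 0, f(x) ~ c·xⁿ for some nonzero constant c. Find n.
3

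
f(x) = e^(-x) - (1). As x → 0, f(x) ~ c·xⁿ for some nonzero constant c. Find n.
1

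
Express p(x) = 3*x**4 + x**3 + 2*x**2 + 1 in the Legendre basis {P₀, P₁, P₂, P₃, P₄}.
(34/15)P₀ + (3/5)P₁ + (64/21)P₂ + (2/5)P₃ + (24/35)P₄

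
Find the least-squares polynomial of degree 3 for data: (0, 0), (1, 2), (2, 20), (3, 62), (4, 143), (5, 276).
-3/14 + (23/84)x + (4/7)x² + (25/12)x³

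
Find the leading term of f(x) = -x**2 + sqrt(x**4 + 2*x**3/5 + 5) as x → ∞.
x/5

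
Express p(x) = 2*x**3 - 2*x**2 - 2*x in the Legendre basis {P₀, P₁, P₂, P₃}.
(-2/3)P₀ + (-4/5)P₁ + (-4/3)P₂ + (4/5)P₃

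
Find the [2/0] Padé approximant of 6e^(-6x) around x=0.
108*x**2 - 36*x + 6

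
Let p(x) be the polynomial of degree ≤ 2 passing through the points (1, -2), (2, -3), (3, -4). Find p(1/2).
-3/2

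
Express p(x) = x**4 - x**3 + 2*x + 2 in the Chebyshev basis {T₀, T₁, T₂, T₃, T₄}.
(19/8)T₀ + (5/4)T₁ + (1/2)T₂ + (-1/4)T₃ + (1/8)T₄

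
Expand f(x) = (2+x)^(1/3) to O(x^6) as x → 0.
2**(1/3) + 2**(1/3)*x/6 - 2**(1/3)*x**2/36 + 5*2**(1/3)*x**3/648 - 5*2**(1/3)*x**4/1944 + 11*2**(1/3)*x**5/11664 + O(x**6)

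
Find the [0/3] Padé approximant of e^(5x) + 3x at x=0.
1/(-1997*x**3/6 + 103*x**2/2 - 8*x + 1)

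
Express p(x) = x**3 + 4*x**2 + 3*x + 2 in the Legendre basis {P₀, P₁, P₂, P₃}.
(10/3)P₀ + (18/5)P₁ + (8/3)P₂ + (2/5)P₃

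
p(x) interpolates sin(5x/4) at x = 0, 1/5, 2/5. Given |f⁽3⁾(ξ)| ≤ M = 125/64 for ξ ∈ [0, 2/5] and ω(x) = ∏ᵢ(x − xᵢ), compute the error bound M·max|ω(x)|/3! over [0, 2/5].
sqrt(3)/1728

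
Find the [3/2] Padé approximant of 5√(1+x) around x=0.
(5*x**3/32 + 45*x**2/16 + 15*x/2 + 5)/(3*x**2/16 + x + 1)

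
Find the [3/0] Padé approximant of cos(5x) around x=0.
1 - 25*x**2/2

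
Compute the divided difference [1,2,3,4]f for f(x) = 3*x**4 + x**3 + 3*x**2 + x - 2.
31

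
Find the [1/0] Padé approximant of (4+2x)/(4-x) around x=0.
3*x/4 + 1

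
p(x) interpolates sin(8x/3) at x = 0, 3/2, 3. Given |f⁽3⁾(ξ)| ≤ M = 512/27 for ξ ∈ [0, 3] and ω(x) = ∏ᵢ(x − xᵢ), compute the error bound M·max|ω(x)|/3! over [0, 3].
64*sqrt(3)/27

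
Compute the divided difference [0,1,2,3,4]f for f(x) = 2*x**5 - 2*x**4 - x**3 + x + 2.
18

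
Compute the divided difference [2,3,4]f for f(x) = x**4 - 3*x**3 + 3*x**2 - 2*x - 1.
31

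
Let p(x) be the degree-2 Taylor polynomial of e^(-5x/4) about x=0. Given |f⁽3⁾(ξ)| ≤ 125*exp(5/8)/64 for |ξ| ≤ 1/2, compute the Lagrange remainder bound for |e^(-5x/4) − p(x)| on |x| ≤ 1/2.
125*exp(5/8)/3072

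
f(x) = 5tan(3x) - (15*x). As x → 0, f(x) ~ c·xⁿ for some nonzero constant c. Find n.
3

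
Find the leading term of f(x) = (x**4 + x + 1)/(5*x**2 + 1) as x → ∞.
x**2/5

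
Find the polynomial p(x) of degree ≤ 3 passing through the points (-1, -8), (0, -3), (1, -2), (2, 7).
2*x**3 - 2*x**2 + x - 3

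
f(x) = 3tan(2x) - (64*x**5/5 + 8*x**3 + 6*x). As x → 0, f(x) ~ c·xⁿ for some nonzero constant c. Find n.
7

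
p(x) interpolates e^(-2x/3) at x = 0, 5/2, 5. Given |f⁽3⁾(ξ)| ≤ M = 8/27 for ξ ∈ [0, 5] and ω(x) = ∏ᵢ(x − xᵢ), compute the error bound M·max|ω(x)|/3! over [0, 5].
125*sqrt(3)/729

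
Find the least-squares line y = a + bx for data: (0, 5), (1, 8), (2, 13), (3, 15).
a = 5, b = 7/2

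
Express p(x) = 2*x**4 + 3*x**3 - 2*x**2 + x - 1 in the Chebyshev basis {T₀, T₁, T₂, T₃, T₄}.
(-5/4)T₀ + (13/4)T₁ + (3/4)T₃ + (1/4)T₄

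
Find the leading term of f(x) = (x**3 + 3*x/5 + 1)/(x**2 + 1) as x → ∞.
x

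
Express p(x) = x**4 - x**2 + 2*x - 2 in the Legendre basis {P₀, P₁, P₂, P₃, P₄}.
(-32/15)P₀ + (2)P₁ + (-2/21)P₂ + (8/35)P₄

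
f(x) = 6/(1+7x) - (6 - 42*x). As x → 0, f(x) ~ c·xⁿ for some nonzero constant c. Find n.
2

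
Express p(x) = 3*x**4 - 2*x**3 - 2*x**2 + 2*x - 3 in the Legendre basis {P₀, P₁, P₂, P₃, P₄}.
(-46/15)P₀ + (4/5)P₁ + (8/21)P₂ + (-4/5)P₃ + (24/35)P₄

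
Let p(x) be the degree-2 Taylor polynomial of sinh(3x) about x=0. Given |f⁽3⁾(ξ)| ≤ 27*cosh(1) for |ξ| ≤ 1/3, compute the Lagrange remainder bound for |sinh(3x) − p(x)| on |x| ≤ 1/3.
cosh(1)/6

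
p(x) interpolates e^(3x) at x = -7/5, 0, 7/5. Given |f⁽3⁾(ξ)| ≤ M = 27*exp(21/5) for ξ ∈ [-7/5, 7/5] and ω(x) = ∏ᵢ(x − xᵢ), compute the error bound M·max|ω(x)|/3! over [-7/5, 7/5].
343*sqrt(3)*exp(21/5)/125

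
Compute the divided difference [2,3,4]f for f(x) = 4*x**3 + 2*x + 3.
36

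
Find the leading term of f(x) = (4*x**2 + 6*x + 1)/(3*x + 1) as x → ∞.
4*x/3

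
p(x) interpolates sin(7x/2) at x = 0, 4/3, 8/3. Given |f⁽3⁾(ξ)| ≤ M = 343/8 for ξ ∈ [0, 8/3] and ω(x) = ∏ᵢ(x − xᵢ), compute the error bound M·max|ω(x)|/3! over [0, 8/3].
2744*sqrt(3)/729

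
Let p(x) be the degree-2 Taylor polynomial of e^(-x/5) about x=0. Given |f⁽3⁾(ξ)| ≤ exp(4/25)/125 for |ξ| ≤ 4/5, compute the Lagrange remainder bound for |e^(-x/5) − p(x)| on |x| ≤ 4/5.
32*exp(4/25)/46875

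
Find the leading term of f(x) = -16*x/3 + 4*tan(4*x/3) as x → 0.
256*x**3/81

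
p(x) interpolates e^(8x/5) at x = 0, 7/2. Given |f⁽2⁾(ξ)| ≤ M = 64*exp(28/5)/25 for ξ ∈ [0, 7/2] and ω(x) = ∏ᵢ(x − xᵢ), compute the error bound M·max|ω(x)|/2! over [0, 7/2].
98*exp(28/5)/25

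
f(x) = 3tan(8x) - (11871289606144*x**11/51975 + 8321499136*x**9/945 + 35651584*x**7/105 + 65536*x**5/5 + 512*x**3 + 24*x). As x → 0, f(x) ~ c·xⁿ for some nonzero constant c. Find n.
13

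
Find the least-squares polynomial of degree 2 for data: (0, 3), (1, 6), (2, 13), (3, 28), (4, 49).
23/7 + (-41/35)x + (22/7)x²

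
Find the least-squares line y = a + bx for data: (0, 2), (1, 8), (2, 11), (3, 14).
a = 29/10, b = 39/10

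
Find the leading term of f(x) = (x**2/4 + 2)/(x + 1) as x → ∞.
x/4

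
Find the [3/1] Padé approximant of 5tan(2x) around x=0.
40*x**3/3 + 10*x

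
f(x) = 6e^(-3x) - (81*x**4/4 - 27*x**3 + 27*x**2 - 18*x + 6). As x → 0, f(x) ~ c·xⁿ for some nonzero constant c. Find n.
5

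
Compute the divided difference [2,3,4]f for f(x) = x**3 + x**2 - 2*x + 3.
10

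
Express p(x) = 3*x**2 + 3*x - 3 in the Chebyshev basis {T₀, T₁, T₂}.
(-3/2)T₀ + (3)T₁ + (3/2)T₂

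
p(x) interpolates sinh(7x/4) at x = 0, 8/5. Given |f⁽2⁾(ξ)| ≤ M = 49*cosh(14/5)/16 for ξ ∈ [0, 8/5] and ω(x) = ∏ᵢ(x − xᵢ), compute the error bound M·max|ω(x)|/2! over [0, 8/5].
49*cosh(14/5)/50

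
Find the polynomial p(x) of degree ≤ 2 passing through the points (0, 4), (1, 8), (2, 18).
3*x**2 + x + 4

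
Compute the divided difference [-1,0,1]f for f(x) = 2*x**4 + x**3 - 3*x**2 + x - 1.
-1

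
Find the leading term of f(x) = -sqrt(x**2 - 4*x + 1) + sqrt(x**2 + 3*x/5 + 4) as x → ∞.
23/10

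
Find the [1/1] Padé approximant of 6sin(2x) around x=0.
12*x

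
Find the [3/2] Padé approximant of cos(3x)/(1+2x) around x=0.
(-9*x**3/2 + 9*x**2/4 - 2*x + 1)/(11*x**2/4 + 1)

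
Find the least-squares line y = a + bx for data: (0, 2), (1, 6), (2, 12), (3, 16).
a = 9/5, b = 24/5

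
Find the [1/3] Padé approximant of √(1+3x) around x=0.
(21*x/8 + 1)/(27*x**3/64 - 9*x**2/16 + 9*x/8 + 1)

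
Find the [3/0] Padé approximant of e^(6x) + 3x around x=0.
36*x**3 + 18*x**2 + 9*x + 1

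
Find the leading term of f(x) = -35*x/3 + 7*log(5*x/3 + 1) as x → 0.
-175*x**2/18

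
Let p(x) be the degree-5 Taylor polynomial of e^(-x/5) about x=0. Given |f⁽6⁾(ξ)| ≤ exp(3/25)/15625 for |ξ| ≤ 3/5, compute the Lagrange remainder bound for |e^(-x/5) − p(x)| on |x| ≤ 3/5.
81*exp(3/25)/19531250000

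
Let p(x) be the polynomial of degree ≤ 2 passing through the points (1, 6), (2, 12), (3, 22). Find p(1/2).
9/2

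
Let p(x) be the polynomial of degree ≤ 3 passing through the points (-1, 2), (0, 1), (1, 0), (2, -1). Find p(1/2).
1/2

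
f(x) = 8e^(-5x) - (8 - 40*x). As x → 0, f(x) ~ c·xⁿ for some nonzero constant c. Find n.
2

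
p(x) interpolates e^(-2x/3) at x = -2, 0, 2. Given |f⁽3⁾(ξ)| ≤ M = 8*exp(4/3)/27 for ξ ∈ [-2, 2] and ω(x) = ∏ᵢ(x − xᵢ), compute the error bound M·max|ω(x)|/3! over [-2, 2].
64*sqrt(3)*exp(4/3)/729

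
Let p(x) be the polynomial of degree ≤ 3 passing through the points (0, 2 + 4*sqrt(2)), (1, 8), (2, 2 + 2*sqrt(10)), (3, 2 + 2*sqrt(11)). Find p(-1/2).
-89/8 - 5*sqrt(11)/8 + 21*sqrt(10)/8 + 35*sqrt(2)/4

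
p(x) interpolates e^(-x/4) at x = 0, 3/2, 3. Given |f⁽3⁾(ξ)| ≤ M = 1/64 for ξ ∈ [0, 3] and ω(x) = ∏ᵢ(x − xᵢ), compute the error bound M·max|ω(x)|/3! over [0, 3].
sqrt(3)/512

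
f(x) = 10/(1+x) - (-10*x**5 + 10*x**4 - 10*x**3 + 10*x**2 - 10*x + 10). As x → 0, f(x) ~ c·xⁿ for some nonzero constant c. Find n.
6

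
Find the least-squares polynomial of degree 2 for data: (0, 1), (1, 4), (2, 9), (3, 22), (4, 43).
59/35 + (-83/35)x + (22/7)x²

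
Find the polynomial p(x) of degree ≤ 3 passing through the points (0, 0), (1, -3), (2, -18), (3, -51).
-x**3 - 3*x**2 + x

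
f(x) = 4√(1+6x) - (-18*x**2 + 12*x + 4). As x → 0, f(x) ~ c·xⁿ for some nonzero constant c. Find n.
3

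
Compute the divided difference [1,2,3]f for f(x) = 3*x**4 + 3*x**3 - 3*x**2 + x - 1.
90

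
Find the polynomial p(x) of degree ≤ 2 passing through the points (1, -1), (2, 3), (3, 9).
x**2 + x - 3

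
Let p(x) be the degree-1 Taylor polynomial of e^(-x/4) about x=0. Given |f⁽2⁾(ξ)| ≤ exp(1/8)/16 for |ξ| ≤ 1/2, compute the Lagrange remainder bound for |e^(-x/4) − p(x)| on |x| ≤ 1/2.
exp(1/8)/128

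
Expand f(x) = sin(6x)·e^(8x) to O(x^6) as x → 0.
6*x + 48*x**2 + 156*x**3 + 224*x**4 - 316*x**5/5 + O(x**6)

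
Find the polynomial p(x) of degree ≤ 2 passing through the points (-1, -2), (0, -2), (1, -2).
-2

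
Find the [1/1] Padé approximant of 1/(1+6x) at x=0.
1/(6*x + 1)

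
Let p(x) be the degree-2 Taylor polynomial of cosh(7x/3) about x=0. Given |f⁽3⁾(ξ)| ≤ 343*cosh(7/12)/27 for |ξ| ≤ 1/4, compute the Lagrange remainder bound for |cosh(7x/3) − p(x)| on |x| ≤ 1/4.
343*cosh(7/12)/10368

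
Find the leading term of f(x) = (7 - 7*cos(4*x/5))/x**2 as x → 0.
56/25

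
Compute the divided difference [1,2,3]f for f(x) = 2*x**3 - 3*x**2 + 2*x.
9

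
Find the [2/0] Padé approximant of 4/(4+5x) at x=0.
25*x**2/16 - 5*x/4 + 1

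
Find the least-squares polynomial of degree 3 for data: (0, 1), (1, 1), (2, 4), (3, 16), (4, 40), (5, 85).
13/14 + (55/84)x + (-19/14)x² + (11/12)x³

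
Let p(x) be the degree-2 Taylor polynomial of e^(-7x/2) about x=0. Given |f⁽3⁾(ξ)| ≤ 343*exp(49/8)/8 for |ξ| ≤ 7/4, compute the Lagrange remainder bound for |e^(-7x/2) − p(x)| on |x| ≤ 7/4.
117649*exp(49/8)/3072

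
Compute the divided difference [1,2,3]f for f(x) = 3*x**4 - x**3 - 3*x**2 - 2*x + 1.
66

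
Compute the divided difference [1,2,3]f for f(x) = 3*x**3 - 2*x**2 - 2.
16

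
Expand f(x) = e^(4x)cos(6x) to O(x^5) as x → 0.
1 + 4*x - 10*x**2 - 184*x**3/3 - 238*x**4/3 + O(x**5)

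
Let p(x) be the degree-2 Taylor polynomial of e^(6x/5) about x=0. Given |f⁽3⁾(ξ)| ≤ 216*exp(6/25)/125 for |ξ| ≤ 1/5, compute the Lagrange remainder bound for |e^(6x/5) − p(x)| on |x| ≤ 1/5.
36*exp(6/25)/15625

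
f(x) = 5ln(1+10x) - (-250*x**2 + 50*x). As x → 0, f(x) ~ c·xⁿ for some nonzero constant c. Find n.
3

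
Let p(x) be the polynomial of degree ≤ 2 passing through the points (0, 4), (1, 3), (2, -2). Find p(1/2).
4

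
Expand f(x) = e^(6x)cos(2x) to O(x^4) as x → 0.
1 + 6*x + 16*x**2 + 24*x**3 + O(x**4)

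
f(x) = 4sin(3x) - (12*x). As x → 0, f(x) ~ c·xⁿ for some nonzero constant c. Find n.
3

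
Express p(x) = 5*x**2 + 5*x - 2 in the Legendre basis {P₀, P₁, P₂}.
(-1/3)P₀ + (5)P₁ + (10/3)P₂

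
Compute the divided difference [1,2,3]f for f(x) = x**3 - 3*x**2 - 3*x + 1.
3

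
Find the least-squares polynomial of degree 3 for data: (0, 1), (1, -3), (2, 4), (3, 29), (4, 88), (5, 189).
113/126 + (-467/108)x + (-127/126)x² + (203/108)x³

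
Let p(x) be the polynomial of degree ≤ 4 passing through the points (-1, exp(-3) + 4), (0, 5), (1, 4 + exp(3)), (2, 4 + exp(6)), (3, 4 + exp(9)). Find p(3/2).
((-5*exp(9) + 492 + 90*exp(3) + 60*exp(6))*exp(3) + 3)*exp(-3)/128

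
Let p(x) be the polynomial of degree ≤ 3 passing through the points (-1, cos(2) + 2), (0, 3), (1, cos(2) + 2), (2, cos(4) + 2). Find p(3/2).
cos(2) + 5*cos(4)/16 + 27/16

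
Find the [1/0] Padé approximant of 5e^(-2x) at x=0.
5 - 10*x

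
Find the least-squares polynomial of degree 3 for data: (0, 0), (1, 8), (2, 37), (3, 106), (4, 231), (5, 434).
-1/14 + (335/84)x + (8/7)x² + (37/12)x³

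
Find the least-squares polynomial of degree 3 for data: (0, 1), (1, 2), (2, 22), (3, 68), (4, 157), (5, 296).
58/63 + (-638/189)x + (53/18)x² + (103/54)x³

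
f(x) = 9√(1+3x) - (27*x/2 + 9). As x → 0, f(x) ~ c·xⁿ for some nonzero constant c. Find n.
2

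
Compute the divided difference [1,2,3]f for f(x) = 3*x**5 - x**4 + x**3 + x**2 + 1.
252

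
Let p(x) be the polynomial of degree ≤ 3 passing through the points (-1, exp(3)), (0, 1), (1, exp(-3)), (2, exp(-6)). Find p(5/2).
((21 - 5*exp(3))*exp(6) - 35*exp(3) + 35)*exp(-6)/16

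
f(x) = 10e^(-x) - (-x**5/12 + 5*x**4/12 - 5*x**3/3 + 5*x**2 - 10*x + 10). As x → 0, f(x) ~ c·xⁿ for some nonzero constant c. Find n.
6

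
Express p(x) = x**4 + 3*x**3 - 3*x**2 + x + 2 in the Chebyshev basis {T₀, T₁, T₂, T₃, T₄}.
(7/8)T₀ + (13/4)T₁ - T₂ + (3/4)T₃ + (1/8)T₄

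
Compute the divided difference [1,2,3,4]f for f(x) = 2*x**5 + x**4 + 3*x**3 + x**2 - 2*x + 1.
143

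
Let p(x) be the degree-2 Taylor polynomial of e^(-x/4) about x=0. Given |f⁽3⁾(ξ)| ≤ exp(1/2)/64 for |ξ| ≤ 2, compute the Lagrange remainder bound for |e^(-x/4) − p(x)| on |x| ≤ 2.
exp(1/2)/48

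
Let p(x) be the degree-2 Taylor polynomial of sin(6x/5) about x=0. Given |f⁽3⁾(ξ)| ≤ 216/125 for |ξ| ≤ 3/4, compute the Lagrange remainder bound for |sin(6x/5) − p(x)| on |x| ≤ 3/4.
243/2000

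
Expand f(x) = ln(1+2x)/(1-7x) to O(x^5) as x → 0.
2*x + 12*x**2 + 260*x**3/3 + 1808*x**4/3 + O(x**5)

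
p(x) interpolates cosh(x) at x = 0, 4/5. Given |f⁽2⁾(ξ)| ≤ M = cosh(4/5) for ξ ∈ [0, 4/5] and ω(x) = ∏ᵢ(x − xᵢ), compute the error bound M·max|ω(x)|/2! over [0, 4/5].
2*cosh(4/5)/25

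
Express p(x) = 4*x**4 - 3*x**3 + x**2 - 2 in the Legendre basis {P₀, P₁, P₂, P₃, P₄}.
(-13/15)P₀ + (-9/5)P₁ + (62/21)P₂ + (-6/5)P₃ + (32/35)P₄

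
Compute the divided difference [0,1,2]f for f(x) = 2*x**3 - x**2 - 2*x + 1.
5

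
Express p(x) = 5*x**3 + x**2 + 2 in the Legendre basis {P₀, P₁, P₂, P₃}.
(7/3)P₀ + (3)P₁ + (2/3)P₂ + (2)P₃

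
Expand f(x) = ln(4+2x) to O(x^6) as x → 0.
log(4) + x/2 - x**2/8 + x**3/24 - x**4/64 + x**5/160 + O(x**6)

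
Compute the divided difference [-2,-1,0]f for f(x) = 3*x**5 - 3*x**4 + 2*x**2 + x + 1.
-64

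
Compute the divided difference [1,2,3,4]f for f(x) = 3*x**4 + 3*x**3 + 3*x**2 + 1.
33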